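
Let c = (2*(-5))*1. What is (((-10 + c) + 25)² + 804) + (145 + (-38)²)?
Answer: 2418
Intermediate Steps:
c = -10 (c = -10*1 = -10)
(((-10 + c) + 25)² + 804) + (145 + (-38)²) = (((-10 - 10) + 25)² + 804) + (145 + (-38)²) = ((-20 + 25)² + 804) + (145 + 1444) = (5² + 804) + 1589 = (25 + 804) + 1589 = 829 + 1589 = 2418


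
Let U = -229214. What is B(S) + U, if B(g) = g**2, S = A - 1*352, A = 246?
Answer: -217978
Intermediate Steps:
S = -106 (S = 246 - 1*352 = 246 - 352 = -106)
B(S) + U = (-106)**2 - 229214 = 11236 - 229214 = -217978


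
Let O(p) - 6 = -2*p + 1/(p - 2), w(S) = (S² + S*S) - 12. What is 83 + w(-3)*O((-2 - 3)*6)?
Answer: 7661/16 ≈ 478.81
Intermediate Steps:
w(S) = -12 + 2*S² (w(S) = (S² + S²) - 12 = 2*S² - 12 = -12 + 2*S²)
O(p) = 6 + 1/(-2 + p) - 2*p (O(p) = 6 + (-2*p + 1/(p - 2)) = 6 + (-2*p + 1/(-2 + p)) = 6 + (1/(-2 + p) - 2*p) = 6 + 1/(-2 + p) - 2*p)
83 + w(-3)*O((-2 - 3)*6) = 83 + (-12 + 2*(-3)²)*((-11 - 2*36*(-2 - 3)² + 10*((-2 - 3)*6))/(-2 + (-2 - 3)*6)) = 83 + (-12 + 2*9)*((-11 - 2*(-5*6)² + 10*(-5*6))/(-2 - 5*6)) = 83 + (-12 + 18)*((-11 - 2*(-30)² + 10*(-30))/(-2 - 30)) = 83 + 6*((-11 - 2*900 - 300)/(-32)) = 83 + 6*(-(-11 - 1800 - 300)/32) = 83 + 6*(-1/32*(-2111)) = 83 + 6*(2111/32) = 83 + 6333/16 = 7661/16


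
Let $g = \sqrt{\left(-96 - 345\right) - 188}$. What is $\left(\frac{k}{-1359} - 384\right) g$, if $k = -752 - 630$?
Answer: $- \frac{520474 i \sqrt{629}}{1359} \approx - 9605.2 i$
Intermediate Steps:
$k = -1382$
$g = i \sqrt{629}$ ($g = \sqrt{\left(-96 - 345\right) - 188} = \sqrt{-441 - 188} = \sqrt{-629} = i \sqrt{629} \approx 25.08 i$)
$\left(\frac{k}{-1359} - 384\right) g = \left(- \frac{1382}{-1359} - 384\right) i \sqrt{629} = \left(\left(-1382\right) \left(- \frac{1}{1359}\right) - 384\right) i \sqrt{629} = \left(\frac{1382}{1359} - 384\right) i \sqrt{629} = - \frac{520474 i \sqrt{629}}{1359}$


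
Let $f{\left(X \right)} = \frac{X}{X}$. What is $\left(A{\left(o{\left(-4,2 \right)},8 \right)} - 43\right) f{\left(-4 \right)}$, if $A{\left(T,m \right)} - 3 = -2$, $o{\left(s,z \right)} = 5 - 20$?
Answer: $-42$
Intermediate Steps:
$o{\left(s,z \right)} = -15$ ($o{\left(s,z \right)} = 5 - 20 = -15$)
$A{\left(T,m \right)} = 1$ ($A{\left(T,m \right)} = 3 - 2 = 1$)
$f{\left(X \right)} = 1$
$\left(A{\left(o{\left(-4,2 \right)},8 \right)} - 43\right) f{\left(-4 \right)} = \left(1 - 43\right) 1 = \left(-42\right) 1 = -42$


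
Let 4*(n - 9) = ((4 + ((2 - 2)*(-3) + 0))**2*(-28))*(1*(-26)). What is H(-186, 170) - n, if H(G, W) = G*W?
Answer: -34541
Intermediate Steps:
n = 2921 (n = 9 + (((4 + ((2 - 2)*(-3) + 0))**2*(-28))*(1*(-26)))/4 = 9 + (((4 + (0*(-3) + 0))**2*(-28))*(-26))/4 = 9 + (((4 + (0 + 0))**2*(-28))*(-26))/4 = 9 + (((4 + 0)**2*(-28))*(-26))/4 = 9 + ((4**2*(-28))*(-26))/4 = 9 + ((16*(-28))*(-26))/4 = 9 + (-448*(-26))/4 = 9 + (1/4)*11648 = 9 + 2912 = 2921)
H(-186, 170) - n = -186*170 - 1*2921 = -31620 - 2921 = -34541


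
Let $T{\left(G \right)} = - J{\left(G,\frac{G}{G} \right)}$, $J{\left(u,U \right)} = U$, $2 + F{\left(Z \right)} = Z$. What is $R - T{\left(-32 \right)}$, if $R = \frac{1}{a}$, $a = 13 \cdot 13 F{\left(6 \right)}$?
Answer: $\frac{677}{676} \approx 1.0015$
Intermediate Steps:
$F{\left(Z \right)} = -2 + Z$
$a = 676$ ($a = 13 \cdot 13 \left(-2 + 6\right) = 169 \cdot 4 = 676$)
$T{\left(G \right)} = -1$ ($T{\left(G \right)} = - \frac{G}{G} = \left(-1\right) 1 = -1$)
$R = \frac{1}{676} \approx 0.0014793$
$R - T{\left(-32 \right)} = \frac{1}{676} - -1 = \frac{1}{676} + 1 = \frac{677}{676}$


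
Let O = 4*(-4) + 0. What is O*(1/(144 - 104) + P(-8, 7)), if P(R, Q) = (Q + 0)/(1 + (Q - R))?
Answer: -37/5 ≈ -7.4000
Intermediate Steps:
P(R, Q) = Q/(1 + Q - R)
O = -16 (O = -16 + 0 = -16)
O*(1/(144 - 104) + P(-8, 7)) = -16*(1/(144 - 104) + 7/(1 + 7 - 1*(-8))) = -16*(1/40 + 7/(1 + 7 + 8)) = -16*(1/40 + 7/16) = -16*37/80 = -37/5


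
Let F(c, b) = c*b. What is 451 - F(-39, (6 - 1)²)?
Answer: 1426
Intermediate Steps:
F(c, b) = b*c
451 - F(-39, (6 - 1)²) = 451 - (6 - 1)²*(-39) = 451 - 5²*(-39) = 451 - 25*(-39) = 451 - 1*(-975) = 451 + 975 = 1426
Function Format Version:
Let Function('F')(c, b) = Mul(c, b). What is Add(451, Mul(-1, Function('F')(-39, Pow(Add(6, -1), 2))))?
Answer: 1426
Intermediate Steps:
Function('F')(c, b) = Mul(b, c)
Add(451, Mul(-1, Function('F')(-39, Pow(Add(6, -1), 2)))) = Add(451, Mul(-1, Mul(Pow(Add(6, -1), 2), -39))) = Add(451, Mul(-1, Mul(Pow(5, 2), -39))) = Add(451, Mul(-1, Mul(25, -39))) = Add(451, Mul(-1, -975)) = Add(451, 975) = 1426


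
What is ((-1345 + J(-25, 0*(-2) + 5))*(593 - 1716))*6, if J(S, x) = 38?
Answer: 8806566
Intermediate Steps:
((-1345 + J(-25, 0*(-2) + 5))*(593 - 1716))*6 = ((-1345 + 38)*(593 - 1716))*6 = -1307*(-1123)*6 = 1467761*6 = 8806566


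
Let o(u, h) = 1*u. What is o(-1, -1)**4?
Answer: 1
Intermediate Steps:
o(u, h) = u
o(-1, -1)**4 = (-1)**4 = 1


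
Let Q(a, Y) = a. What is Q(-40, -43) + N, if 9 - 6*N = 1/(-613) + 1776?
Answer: -615145/1839 ≈ -334.50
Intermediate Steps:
N = -541585/1839 (N = 3/2 - (1/(-613) + 1776)/6 = 3/2 - (-1/613 + 1776)/6 = 3/2 - ⅙*1088687/613 = 3/2 - 1088687/3678 = -541585/1839 ≈ -294.50)
Q(-40, -43) + N = -40 - 541585/1839 = -615145/1839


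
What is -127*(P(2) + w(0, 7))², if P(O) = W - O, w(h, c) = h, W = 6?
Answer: -2032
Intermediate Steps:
P(O) = 6 - O
-127*(P(2) + w(0, 7))² = -127*((6 - 1*2) + 0)² = -127*((6 - 2) + 0)² = -127*(4 + 0)² = -127*4² = -127*16 = -2032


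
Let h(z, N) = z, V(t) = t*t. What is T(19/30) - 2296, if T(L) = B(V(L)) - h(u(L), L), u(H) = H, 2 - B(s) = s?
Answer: -2065531/900 ≈ -2295.0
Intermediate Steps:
V(t) = t²
B(s) = 2 - s
T(L) = 2 - L - L² (T(L) = (2 - L²) - L = 2 - L - L²)
T(19/30) - 2296 = (2 - 19/30 - (19/30)²) - 2296 = (2 - 19/30 - (19*(1/30))²) - 2296 = (2 - 1*19/30 - (19/30)²) - 2296 = (2 - 19/30 - 1*361/900) - 2296 = (2 - 19/30 - 361/900) - 2296 = 869/900 - 2296 = -2065531/900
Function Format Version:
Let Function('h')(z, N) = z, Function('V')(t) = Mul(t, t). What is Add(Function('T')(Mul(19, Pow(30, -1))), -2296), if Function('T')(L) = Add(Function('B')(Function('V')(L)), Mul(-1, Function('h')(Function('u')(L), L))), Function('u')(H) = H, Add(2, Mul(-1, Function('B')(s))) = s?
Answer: Rational(-2065531, 900) ≈ -2295.0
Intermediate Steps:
Function('V')(t) = Pow(t, 2)
Function('B')(s) = Add(2, Mul(-1, s))
Function('T')(L) = Add(2, Mul(-1, L), Mul(-1, Pow(L, 2))) (Function('T')(L) = Add(Add(2, Mul(-1, Pow(L, 2))), Mul(-1, L)) = Add(2, Mul(-1, L), Mul(-1, Pow(L, 2))))
Add(Function('T')(Mul(19, Pow(30, -1))), -2296) = Add(Add(2, Mul(-1, Mul(19, Pow(30, -1))), Mul(-1, Pow(Mul(19, Pow(30, -1)), 2))), -2296) = Add(Add(2, Mul(-1, Mul(19, Rational(1, 30))), Mul(-1, Pow(Mul(19, Rational(1, 30)), 2))), -2296) = Add(Add(2, Mul(-1, Rational(19, 30)), Mul(-1, Pow(Rational(19, 30), 2))), -2296) = Add(Add(2, Rational(-19, 30), Mul(-1, Rational(361, 900))), -2296) = Add(Add(2, Rational(-19, 30), Rational(-361, 900)), -2296) = Add(Rational(869, 900), -2296) = Rational(-2065531, 900)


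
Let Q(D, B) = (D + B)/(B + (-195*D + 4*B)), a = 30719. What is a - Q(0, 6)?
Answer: 153594/5 ≈ 30719.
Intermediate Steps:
Q(D, B) = (B + D)/(-195*D + 5*B)
a - Q(0, 6) = 30719 - (6 + 0)/(5*(6 - 39*0)) = 30719 - 6/(5*(6 + 0)) = 30719 - 6/(5*6) = 30719 - 1*⅕ = 30719 - ⅕ = 153594/5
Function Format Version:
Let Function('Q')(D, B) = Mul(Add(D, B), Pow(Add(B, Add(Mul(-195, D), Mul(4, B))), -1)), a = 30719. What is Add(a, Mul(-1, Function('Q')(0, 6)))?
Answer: Rational(153594, 5) ≈ 30719.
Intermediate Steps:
Function('Q')(D, B) = Mul(Pow(Add(Mul(-195, D), Mul(5, B)), -1), Add(B, D)) (Function('Q')(D, B) = Mul(Add(B, D), Pow(Add(Mul(-195, D), Mul(5, B)), -1)) = Mul(Pow(Add(Mul(-195, D), Mul(5, B)), -1), Add(B, D)))
Add(a, Mul(-1, Function('Q')(0, 6))) = Add(30719, Mul(-1, Mul(Rational(1, 5), Pow(Add(6, Mul(-39, 0)), -1), Add(6, 0)))) = Add(30719, Mul(-1, Mul(Rational(1, 5), Pow(Add(6, 0), -1), 6))) = Add(30719, Mul(-1, Mul(Rational(1, 5), Pow(6, -1), 6))) = Add(30719, Mul(-1, Mul(Rational(1, 5), Rational(1, 6), 6))) = Add(30719, Mul(-1, Rational(1, 5))) = Add(30719, Rational(-1, 5)) = Rational(153594, 5)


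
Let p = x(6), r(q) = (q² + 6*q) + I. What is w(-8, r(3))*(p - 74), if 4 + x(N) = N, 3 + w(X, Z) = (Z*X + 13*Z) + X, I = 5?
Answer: -10728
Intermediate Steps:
r(q) = 5 + q² + 6*q (r(q) = (q² + 6*q) + 5 = 5 + q² + 6*q)
w(X, Z) = -3 + X + 13*Z + X*Z (w(X, Z) = -3 + ((Z*X + 13*Z) + X) = -3 + ((X*Z + 13*Z) + X) = -3 + ((13*Z + X*Z) + X) = -3 + (X + 13*Z + X*Z) = -3 + X + 13*Z + X*Z)
x(N) = -4 + N
p = 2 (p = -4 + 6 = 2)
w(-8, r(3))*(p - 74) = (-3 - 8 + 13*(5 + 3² + 6*3) - 8*(5 + 3² + 6*3))*(2 - 74) = (-3 - 8 + 13*(5 + 9 + 18) - 8*(5 + 9 + 18))*(-72) = (-3 - 8 + 13*32 - 8*32)*(-72) = (-3 - 8 + 416 - 256)*(-72) = 149*(-72) = -10728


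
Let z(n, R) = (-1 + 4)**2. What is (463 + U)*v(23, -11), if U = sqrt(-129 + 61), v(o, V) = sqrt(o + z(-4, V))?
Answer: 1852*sqrt(2) + 8*I*sqrt(34) ≈ 2619.1 + 46.648*I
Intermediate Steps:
z(n, R) = 9 (z(n, R) = 3**2 = 9)
v(o, V) = sqrt(9 + o) (v(o, V) = sqrt(o + 9) = sqrt(9 + o))
U = 2*I*sqrt(17) (U = sqrt(-68) = 2*I*sqrt(17) ≈ 8.2462*I)
(463 + U)*v(23, -11) = (463 + 2*I*sqrt(17))*sqrt(9 + 23) = (463 + 2*I*sqrt(17))*sqrt(32) = (463 + 2*I*sqrt(17))*(4*sqrt(2)) = 4*sqrt(2)*(463 + 2*I*sqrt(17))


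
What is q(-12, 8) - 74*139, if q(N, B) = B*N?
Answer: -10382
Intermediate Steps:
q(-12, 8) - 74*139 = 8*(-12) - 74*139 = -96 - 10286 = -10382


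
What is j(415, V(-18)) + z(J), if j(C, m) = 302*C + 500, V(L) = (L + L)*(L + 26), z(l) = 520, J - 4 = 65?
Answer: 126350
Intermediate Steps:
J = 69 (J = 4 + 65 = 69)
V(L) = 2*L*(26 + L) (V(L) = (2*L)*(26 + L) = 2*L*(26 + L))
j(C, m) = 500 + 302*C
j(415, V(-18)) + z(J) = (500 + 302*415) + 520 = (500 + 125330) + 520 = 125830 + 520 = 126350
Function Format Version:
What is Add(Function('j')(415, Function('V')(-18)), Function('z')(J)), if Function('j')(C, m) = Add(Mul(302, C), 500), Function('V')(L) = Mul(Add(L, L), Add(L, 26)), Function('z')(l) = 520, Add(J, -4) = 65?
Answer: 126350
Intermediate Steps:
J = 69 (J = Add(4, 65) = 69)
Function('V')(L) = Mul(2, L, Add(26, L)) (Function('V')(L) = Mul(Mul(2, L), Add(26, L)) = Mul(2, L, Add(26, L)))
Function('j')(C, m) = Add(500, Mul(302, C))
Add(Function('j')(415, Function('V')(-18)), Function('z')(J)) = Add(Add(500, Mul(302, 415)), 520) = Add(Add(500, 125330), 520) = Add(125830, 520) = 126350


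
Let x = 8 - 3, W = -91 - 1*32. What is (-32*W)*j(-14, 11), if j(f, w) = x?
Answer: 19680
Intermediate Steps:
W = -123 (W = -91 - 32 = -123)
x = 5
j(f, w) = 5
(-32*W)*j(-14, 11) = -32*(-123)*5 = 3936*5 = 19680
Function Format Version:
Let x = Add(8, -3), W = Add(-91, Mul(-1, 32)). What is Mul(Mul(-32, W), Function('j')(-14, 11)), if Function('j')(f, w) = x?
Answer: 19680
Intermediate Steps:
W = -123 (W = Add(-91, -32) = -123)
x = 5
Function('j')(f, w) = 5
Mul(Mul(-32, W), Function('j')(-14, 11)) = Mul(Mul(-32, -123), 5) = Mul(3936, 5) = 19680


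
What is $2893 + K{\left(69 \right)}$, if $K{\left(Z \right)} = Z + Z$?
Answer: $3031$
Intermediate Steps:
$K{\left(Z \right)} = 2 Z$
$2893 + K{\left(69 \right)} = 2893 + 2 \cdot 69 = 2893 + 138 = 3031$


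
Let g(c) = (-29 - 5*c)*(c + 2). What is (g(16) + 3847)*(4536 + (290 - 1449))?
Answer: 6365645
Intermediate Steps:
g(c) = (-29 - 5*c)*(2 + c)
(g(16) + 3847)*(4536 + (290 - 1449)) = ((-58 - 39*16 - 5*16**2) + 3847)*(4536 + (290 - 1449)) = ((-58 - 624 - 5*256) + 3847)*(4536 - 1159) = ((-58 - 624 - 1280) + 3847)*3377 = (-1962 + 3847)*3377 = 1885*3377 = 6365645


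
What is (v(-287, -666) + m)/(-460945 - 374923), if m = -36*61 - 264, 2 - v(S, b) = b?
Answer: 448/208967 ≈ 0.0021439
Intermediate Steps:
v(S, b) = 2 - b
m = -2460 (m = -2196 - 264 = -2460)
(v(-287, -666) + m)/(-460945 - 374923) = ((2 - 1*(-666)) - 2460)/(-460945 - 374923) = ((2 + 666) - 2460)/(-835868) = (668 - 2460)*(-1/835868) = -1792*(-1/835868) = 448/208967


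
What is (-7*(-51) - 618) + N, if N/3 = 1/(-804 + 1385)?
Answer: -151638/581 ≈ -260.99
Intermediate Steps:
N = 3/581 (N = 3/(-804 + 1385) = 3/581 ≈ 0.0051635)
(-7*(-51) - 618) + N = (-7*(-51) - 618) + 3/581 = (357 - 618) + 3/581 = -261 + 3/581 = -151638/581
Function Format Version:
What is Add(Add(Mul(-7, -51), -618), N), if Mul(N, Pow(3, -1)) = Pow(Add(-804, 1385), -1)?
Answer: Rational(-151638, 581) ≈ -260.99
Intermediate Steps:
N = Rational(3, 581) (N = Mul(3, Pow(Add(-804, 1385), -1)) = Mul(3, Pow(581, -1)) = Mul(3, Rational(1, 581)) = Rational(3, 581) ≈ 0.0051635)
Add(Add(Mul(-7, -51), -618), N) = Add(Add(Mul(-7, -51), -618), Rational(3, 581)) = Add(Add(357, -618), Rational(3, 581)) = Add(-261, Rational(3, 581)) = Rational(-151638, 581)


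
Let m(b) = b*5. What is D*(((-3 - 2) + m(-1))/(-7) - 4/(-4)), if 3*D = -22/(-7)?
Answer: 374/147 ≈ 2.5442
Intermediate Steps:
m(b) = 5*b
D = 22/21 (D = (-22/(-7))/3 = (-22*(-⅐))/3 = (⅓)*(22/7) = 22/21 ≈ 1.0476)
D*(((-3 - 2) + m(-1))/(-7) - 4/(-4)) = 22*(((-3 - 2) + 5*(-1))/(-7) - 4/(-4))/21 = 22*((-5 - 5)*(-⅐) - 4*(-¼))/21 = 22*(-10*(-⅐) + 1)/21 = 22*(10/7 + 1)/21 = (22/21)*(17/7) = 374/147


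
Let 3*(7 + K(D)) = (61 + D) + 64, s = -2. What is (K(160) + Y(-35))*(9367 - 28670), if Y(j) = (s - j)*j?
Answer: 20596301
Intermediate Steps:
K(D) = 104/3 + D/3 (K(D) = -7 + ((61 + D) + 64)/3 = -7 + (125 + D)/3 = -7 + (125/3 + D/3) = 104/3 + D/3)
Y(j) = j*(-2 - j) (Y(j) = (-2 - j)*j = j*(-2 - j))
(K(160) + Y(-35))*(9367 - 28670) = ((104/3 + (⅓)*160) - 1*(-35)*(2 - 35))*(9367 - 28670) = ((104/3 + 160/3) - 1*(-35)*(-33))*(-19303) = (88 - 1155)*(-19303) = -1067*(-19303) = 20596301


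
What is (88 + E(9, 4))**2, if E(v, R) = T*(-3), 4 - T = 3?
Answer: 7225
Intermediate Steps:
T = 1 (T = 4 - 1*3 = 4 - 3 = 1)
E(v, R) = -3 (E(v, R) = 1*(-3) = -3)
(88 + E(9, 4))**2 = (88 - 3)**2 = 85**2 = 7225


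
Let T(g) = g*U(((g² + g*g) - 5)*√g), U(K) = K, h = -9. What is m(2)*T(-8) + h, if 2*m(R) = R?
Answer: -9 - 1968*I*√2 ≈ -9.0 - 2783.2*I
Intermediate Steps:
m(R) = R/2
T(g) = g^(3/2)*(-5 + 2*g²) (T(g) = g*(((g² + g*g) - 5)*√g) = g*(((g² + g²) - 5)*√g) = g*((2*g² - 5)*√g) = g*((-5 + 2*g²)*√g) = g*(√g*(-5 + 2*g²)) = g^(3/2)*(-5 + 2*g²))
m(2)*T(-8) + h = ((½)*2)*((-8)^(3/2)*(-5 + 2*(-8)²)) - 9 = 1*((-16*I*√2)*(-5 + 2*64)) - 9 = 1*((-16*I*√2)*(-5 + 128)) - 9 = 1*(-16*I*√2*123) - 9 = 1*(-1968*I*√2) - 9 = -1968*I*√2 - 9 = -9 - 1968*I*√2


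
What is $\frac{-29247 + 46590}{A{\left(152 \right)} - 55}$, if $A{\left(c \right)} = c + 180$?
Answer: $\frac{17343}{277} \approx 62.61$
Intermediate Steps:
$A{\left(c \right)} = 180 + c$
$\frac{-29247 + 46590}{A{\left(152 \right)} - 55} = \frac{-29247 + 46590}{\left(180 + 152\right) - 55} = \frac{17343}{332 - 55} = \frac{17343}{277}$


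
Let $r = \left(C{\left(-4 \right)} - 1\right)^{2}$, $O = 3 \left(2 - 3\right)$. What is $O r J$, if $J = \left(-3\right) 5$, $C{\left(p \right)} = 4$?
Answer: $405$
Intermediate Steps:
$O = -3$ ($O = 3 \left(-1\right) = -3$)
$r = 9$ ($r = \left(4 - 1\right)^{2} = 3^{2} = 9$)
$J = -15$
$O r J = \left(-3\right) 9 \left(-15\right) = \left(-27\right) \left(-15\right) = 405$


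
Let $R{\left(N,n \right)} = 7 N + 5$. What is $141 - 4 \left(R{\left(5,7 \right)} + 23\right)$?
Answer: $-111$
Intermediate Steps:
$R{\left(N,n \right)} = 5 + 7 N$
$141 - 4 \left(R{\left(5,7 \right)} + 23\right) = 141 - 4 \left(\left(5 + 7 \cdot 5\right) + 23\right) = 141 - 4 \left(\left(5 + 35\right) + 23\right) = 141 - 4 \left(40 + 23\right) = 141 - 252 = -111$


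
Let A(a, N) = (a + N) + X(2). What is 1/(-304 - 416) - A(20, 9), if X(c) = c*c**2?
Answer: -26641/720 ≈ -37.001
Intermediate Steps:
X(c) = c**3
A(a, N) = 8 + N + a (A(a, N) = (a + N) + 2**3 = (N + a) + 8 = 8 + N + a)
1/(-304 - 416) - A(20, 9) = 1/(-304 - 416) - (8 + 9 + 20) = 1/(-720) - 1*37 = -1/720 - 37 = -26641/720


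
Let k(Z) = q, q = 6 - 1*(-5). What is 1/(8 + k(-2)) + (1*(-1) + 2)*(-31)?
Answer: -588/19 ≈ -30.947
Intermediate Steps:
q = 11 (q = 6 + 5 = 11)
k(Z) = 11
1/(8 + k(-2)) + (1*(-1) + 2)*(-31) = 1/(8 + 11) + (1*(-1) + 2)*(-31) = 1/19 + (-1 + 2)*(-31) = 1/19 + 1*(-31) = 1/19 - 31 = -588/19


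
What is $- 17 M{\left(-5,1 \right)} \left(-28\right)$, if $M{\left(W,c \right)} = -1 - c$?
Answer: $-952$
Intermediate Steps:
$- 17 M{\left(-5,1 \right)} \left(-28\right) = - 17 \left(-1 - 1\right) \left(-28\right) = \left(-17\right) \left(-2\right) \left(-28\right) = 34 \left(-28\right) = -952$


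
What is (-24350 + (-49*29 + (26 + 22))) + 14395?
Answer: -11328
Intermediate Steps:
(-24350 + (-49*29 + (26 + 22))) + 14395 = (-24350 + (-1421 + 48)) + 14395 = (-24350 - 1373) + 14395 = -25723 + 14395 = -11328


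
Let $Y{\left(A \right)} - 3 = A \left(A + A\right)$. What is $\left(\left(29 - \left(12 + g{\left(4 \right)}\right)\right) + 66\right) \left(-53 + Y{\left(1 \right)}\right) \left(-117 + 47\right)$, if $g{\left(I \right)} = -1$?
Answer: $282240$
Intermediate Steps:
$Y{\left(A \right)} = 3 + 2 A^{2}$ ($Y{\left(A \right)} = 3 + A \left(A + A\right) = 3 + A 2 A = 3 + 2 A^{2}$)
$\left(\left(29 - \left(12 + g{\left(4 \right)}\right)\right) + 66\right) \left(-53 + Y{\left(1 \right)}\right) \left(-117 + 47\right) = \left(\left(29 - \left(12 - 1\right)\right) + 66\right) \left(-53 + \left(3 + 2 \cdot 1^{2}\right)\right) \left(-117 + 47\right) = \left(\left(29 - 11\right) + 66\right) \left(-53 + \left(3 + 2 \cdot 1\right)\right) \left(-70\right) = \left(\left(29 - 11\right) + 66\right) \left(-53 + \left(3 + 2\right)\right) \left(-70\right) = \left(18 + 66\right) \left(-53 + 5\right) \left(-70\right) = 84 \left(-48\right) \left(-70\right) = \left(-4032\right) \left(-70\right) = 282240$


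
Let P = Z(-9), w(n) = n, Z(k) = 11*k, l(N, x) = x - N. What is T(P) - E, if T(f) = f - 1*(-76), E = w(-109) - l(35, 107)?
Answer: 158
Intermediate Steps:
P = -99 (P = 11*(-9) = -99)
E = -181 (E = -109 - (107 - 1*35) = -109 - (107 - 35) = -109 - 1*72 = -109 - 72 = -181)
T(f) = 76 + f (T(f) = f + 76 = 76 + f)
T(P) - E = (76 - 99) - 1*(-181) = -23 + 181 = 158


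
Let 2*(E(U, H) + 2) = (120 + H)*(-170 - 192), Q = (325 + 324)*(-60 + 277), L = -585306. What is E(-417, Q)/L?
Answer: 8504165/195102 ≈ 43.588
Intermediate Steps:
Q = 140833 (Q = 649*217 = 140833)
E(U, H) = -21722 - 181*H (E(U, H) = -2 + ((120 + H)*(-170 - 192))/2 = -2 + ((120 + H)*(-362))/2 = -2 + (-43440 - 362*H)/2 = -2 + (-21720 - 181*H) = -21722 - 181*H)
E(-417, Q)/L = (-21722 - 181*140833)/(-585306) = (-21722 - 25490773)*(-1/585306) = -25512495*(-1/585306) = 8504165/195102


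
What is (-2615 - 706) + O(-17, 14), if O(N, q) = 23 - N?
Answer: -3281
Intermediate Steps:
(-2615 - 706) + O(-17, 14) = (-2615 - 706) + (23 - 1*(-17)) = -3321 + (23 + 17) = -3321 + 40 = -3281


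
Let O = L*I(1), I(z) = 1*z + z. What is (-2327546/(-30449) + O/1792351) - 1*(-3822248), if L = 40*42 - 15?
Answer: 208604486333482368/54575295599 ≈ 3.8223e+6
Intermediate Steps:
I(z) = 2*z (I(z) = z + z = 2*z)
L = 1665 (L = 1680 - 15 = 1665)
O = 3330 (O = 1665*(2*1) = 1665*2 = 3330)
(-2327546/(-30449) + O/1792351) - 1*(-3822248) = (-2327546/(-30449) + 3330/1792351) - 1*(-3822248) = (-2327546*(-1/30449) + 3330*(1/1792351)) + 3822248 = (2327546/30449 + 3330/1792351) + 3822248 = 4171880795816/54575295599 + 3822248 = 208604486333482368/54575295599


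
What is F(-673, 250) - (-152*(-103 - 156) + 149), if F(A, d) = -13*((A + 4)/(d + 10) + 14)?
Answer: -793311/20 ≈ -39666.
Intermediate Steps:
F(A, d) = -182 - 13*(4 + A)/(10 + d) (F(A, d) = -13*((4 + A)/(10 + d) + 14) = -13*(14 + (4 + A)/(10 + d)) = -182 - 13*(4 + A)/(10 + d))
F(-673, 250) - (-152*(-103 - 156) + 149) = 13*(-144 - 1*(-673) - 14*250)/(10 + 250) - (-152*(-103 - 156) + 149) = 13*(-144 + 673 - 3500)/260 - (-152*(-259) + 149) = 13*(1/260)*(-2971) - (39368 + 149) = -2971/20 - 1*39517 = -2971/20 - 39517 = -793311/20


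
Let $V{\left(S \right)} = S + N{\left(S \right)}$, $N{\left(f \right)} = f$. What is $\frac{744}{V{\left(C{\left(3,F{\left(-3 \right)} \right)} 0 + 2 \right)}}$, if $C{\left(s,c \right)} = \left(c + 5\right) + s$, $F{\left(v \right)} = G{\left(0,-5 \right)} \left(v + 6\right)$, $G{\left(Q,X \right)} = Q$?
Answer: $186$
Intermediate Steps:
$F{\left(v \right)} = 0$ ($F{\left(v \right)} = 0 \left(v + 6\right) = 0 \left(6 + v\right) = 0$)
$C{\left(s,c \right)} = 5 + c + s$ ($C{\left(s,c \right)} = \left(5 + c\right) + s = 5 + c + s$)
$V{\left(S \right)} = 2 S$ ($V{\left(S \right)} = S + S = 2 S$)
$\frac{744}{V{\left(C{\left(3,F{\left(-3 \right)} \right)} 0 + 2 \right)}} = \frac{744}{2 \left(\left(5 + 0 + 3\right) 0 + 2\right)} = \frac{744}{2 \left(8 \cdot 0 + 2\right)} = \frac{744}{2 \left(0 + 2\right)} = \frac{744}{2 \cdot 2} = \frac{744}{4} = 744 \cdot \frac{1}{4} = 186$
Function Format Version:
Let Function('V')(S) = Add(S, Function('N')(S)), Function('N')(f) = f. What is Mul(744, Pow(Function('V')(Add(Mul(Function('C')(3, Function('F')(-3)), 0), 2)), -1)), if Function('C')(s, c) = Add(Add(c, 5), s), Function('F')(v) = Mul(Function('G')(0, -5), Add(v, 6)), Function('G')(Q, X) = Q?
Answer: 186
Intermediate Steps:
Function('F')(v) = 0 (Function('F')(v) = Mul(0, Add(v, 6)) = Mul(0, Add(6, v)) = 0)
Function('C')(s, c) = Add(5, c, s) (Function('C')(s, c) = Add(Add(5, c), s) = Add(5, c, s))
Function('V')(S) = Mul(2, S) (Function('V')(S) = Add(S, S) = Mul(2, S))
Mul(744, Pow(Function('V')(Add(Mul(Function('C')(3, Function('F')(-3)), 0), 2)), -1)) = Mul(744, Pow(Mul(2, Add(Mul(Add(5, 0, 3), 0), 2)), -1)) = Mul(744, Pow(Mul(2, Add(Mul(8, 0), 2)), -1)) = Mul(744, Pow(Mul(2, Add(0, 2)), -1)) = Mul(744, Pow(Mul(2, 2), -1)) = Mul(744, Pow(4, -1)) = Mul(744, Rational(1, 4)) = 186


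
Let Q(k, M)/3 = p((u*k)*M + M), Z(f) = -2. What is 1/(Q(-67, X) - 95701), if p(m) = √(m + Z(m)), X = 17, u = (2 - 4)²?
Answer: -95701/9158722270 - 3*I*√4541/9158722270 ≈ -1.0449e-5 - 2.2073e-8*I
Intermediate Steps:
u = 4 (u = (-2)² = 4)
p(m) = √(-2 + m) (p(m) = √(m - 2) = √(-2 + m))
Q(k, M) = 3*√(-2 + M + 4*M*k) (Q(k, M) = 3*√(-2 + ((4*k)*M + M)) = 3*√(-2 + (4*M*k + M)) = 3*√(-2 + (M + 4*M*k)) = 3*√(-2 + M + 4*M*k))
1/(Q(-67, X) - 95701) = 1/(3*√(-2 + 17*(1 + 4*(-67))) - 95701) = 1/(3*√(-2 + 17*(1 - 268)) - 95701) = 1/(3*√(-2 + 17*(-267)) - 95701) = 1/(3*√(-2 - 4539) - 95701) = 1/(3*√(-4541) - 95701) = 1/(3*(I*√4541) - 95701) = 1/(3*I*√4541 - 95701) = 1/(-95701 + 3*I*√4541)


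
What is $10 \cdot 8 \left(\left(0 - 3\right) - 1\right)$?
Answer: $-320$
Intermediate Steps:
$10 \cdot 8 \left(\left(0 - 3\right) - 1\right) = 80 \left(-3 - 1\right) = 80 \left(-4\right) = -320$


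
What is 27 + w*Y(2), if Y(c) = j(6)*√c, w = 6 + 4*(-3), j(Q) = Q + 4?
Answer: 27 - 60*√2 ≈ -57.853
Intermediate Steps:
j(Q) = 4 + Q
w = -6 (w = 6 - 12 = -6)
Y(c) = 10*√c (Y(c) = (4 + 6)*√c = 10*√c)
27 + w*Y(2) = 27 - 60*√2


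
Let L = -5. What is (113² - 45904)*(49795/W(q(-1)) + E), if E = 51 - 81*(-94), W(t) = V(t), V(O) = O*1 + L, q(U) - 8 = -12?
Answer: -211953550/3 ≈ -7.0651e+7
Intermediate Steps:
q(U) = -4 (q(U) = 8 - 12 = -4)
V(O) = -5 + O (V(O) = O*1 - 5 = O - 5 = -5 + O)
W(t) = -5 + t
E = 7665 (E = 51 + 7614 = 7665)
(113² - 45904)*(49795/W(q(-1)) + E) = (113² - 45904)*(49795/(-5 - 4) + 7665) = (12769 - 45904)*(49795/(-9) + 7665) = -33135*(49795*(-⅑) + 7665) = -33135*(-49795/9 + 7665) = -33135*19190/9 = -211953550/3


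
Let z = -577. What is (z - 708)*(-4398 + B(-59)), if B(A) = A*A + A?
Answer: 1254160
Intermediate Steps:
B(A) = A + A**2 (B(A) = A**2 + A = A + A**2)
(z - 708)*(-4398 + B(-59)) = (-577 - 708)*(-4398 - 59*(1 - 59)) = -1285*(-4398 - 59*(-58)) = -1285*(-4398 + 3422) = -1285*(-976) = 1254160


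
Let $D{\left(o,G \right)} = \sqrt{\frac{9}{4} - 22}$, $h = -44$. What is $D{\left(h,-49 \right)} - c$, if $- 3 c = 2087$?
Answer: $\frac{2087}{3} + \frac{i \sqrt{79}}{2} \approx 695.67 + 4.4441 i$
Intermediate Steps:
$c = - \frac{2087}{3}$ ($c = \left(- \frac{1}{3}\right) 2087 = - \frac{2087}{3} \approx -695.67$)
$D{\left(o,G \right)} = \frac{i \sqrt{79}}{2}$ ($D{\left(o,G \right)} = \sqrt{9 \cdot \frac{1}{4} - 22} = \sqrt{\frac{9}{4} - 22} = \sqrt{- \frac{79}{4}} = \frac{i \sqrt{79}}{2}$)
$D{\left(h,-49 \right)} - c = \frac{i \sqrt{79}}{2} - - \frac{2087}{3} = \frac{i \sqrt{79}}{2} + \frac{2087}{3} = \frac{2087}{3} + \frac{i \sqrt{79}}{2}$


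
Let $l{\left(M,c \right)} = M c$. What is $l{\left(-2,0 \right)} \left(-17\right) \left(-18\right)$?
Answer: $0$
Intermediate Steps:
$l{\left(-2,0 \right)} \left(-17\right) \left(-18\right) = \left(-2\right) 0 \left(-17\right) \left(-18\right) = 0 \left(-17\right) \left(-18\right) = 0 \left(-18\right) = 0$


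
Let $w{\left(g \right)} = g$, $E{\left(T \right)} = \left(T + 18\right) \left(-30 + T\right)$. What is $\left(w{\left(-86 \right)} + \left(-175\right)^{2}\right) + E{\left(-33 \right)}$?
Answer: $31484$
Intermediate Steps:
$E{\left(T \right)} = \left(-30 + T\right) \left(18 + T\right)$ ($E{\left(T \right)} = \left(18 + T\right) \left(-30 + T\right) = \left(-30 + T\right) \left(18 + T\right)$)
$\left(w{\left(-86 \right)} + \left(-175\right)^{2}\right) + E{\left(-33 \right)} = \left(-86 + \left(-175\right)^{2}\right) - \left(144 - 1089\right) = \left(-86 + 30625\right) + \left(-540 + 1089 + 396\right) = 30539 + 945 = 31484$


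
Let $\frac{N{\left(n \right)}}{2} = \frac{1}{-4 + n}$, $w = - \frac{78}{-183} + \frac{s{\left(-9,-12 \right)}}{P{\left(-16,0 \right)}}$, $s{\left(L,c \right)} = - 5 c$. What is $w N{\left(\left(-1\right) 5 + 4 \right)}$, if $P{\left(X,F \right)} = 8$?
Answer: $- \frac{967}{305} \approx -3.1705$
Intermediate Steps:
$w = \frac{967}{122}$ ($w = - \frac{78}{-183} + \frac{\left(-5\right) \left(-12\right)}{8} = \left(-78\right) \left(- \frac{1}{183}\right) + 60 \cdot \frac{1}{8} = \frac{26}{61} + \frac{15}{2} = \frac{967}{122} \approx 7.9262$)
$N{\left(n \right)} = \frac{2}{-4 + n}$
$w N{\left(\left(-1\right) 5 + 4 \right)} = \frac{967 \frac{2}{-4 + \left(\left(-1\right) 5 + 4\right)}}{122} = \frac{967 \frac{2}{-4 + \left(-5 + 4\right)}}{122} = \frac{967 \frac{2}{-4 - 1}}{122} = \frac{967 \frac{2}{-5}}{122} = \frac{967 \cdot 2 \left(- \frac{1}{5}\right)}{122} = \frac{967}{122} \left(- \frac{2}{5}\right) = - \frac{967}{305}$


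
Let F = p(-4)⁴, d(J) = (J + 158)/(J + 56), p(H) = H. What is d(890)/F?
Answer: 131/30272 ≈ 0.0043274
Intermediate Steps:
d(J) = (158 + J)/(56 + J)
F = 256 (F = (-4)⁴ = 256)
d(890)/F = ((158 + 890)/(56 + 890))/256 = (1048/946)*(1/256) = ((1/946)*1048)*(1/256) = (524/473)*(1/256) = 131/30272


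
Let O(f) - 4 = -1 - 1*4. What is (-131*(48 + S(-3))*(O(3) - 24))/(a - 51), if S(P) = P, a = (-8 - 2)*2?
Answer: -147375/71 ≈ -2075.7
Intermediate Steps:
a = -20 (a = -10*2 = -20)
O(f) = -1 (O(f) = 4 + (-1 - 1*4) = 4 + (-1 - 4) = 4 - 5 = -1)
(-131*(48 + S(-3))*(O(3) - 24))/(a - 51) = (-131*(48 - 3)*(-1 - 24))/(-20 - 51) = -5895*(-25)/(-71) = -131*(-1125)*(-1/71) = 147375*(-1/71) = -147375/71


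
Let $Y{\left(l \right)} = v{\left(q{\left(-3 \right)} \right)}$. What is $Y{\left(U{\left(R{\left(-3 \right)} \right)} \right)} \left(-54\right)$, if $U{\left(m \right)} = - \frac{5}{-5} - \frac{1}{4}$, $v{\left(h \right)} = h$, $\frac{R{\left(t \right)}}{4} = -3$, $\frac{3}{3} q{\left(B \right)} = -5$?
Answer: $270$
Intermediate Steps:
$q{\left(B \right)} = -5$
$R{\left(t \right)} = -12$ ($R{\left(t \right)} = 4 \left(-3\right) = -12$)
$U{\left(m \right)} = \frac{3}{4}$ ($U{\left(m \right)} = \left(-5\right) \left(- \frac{1}{5}\right) - \frac{1}{4} = 1 - \frac{1}{4} = \frac{3}{4}$)
$Y{\left(l \right)} = -5$
$Y{\left(U{\left(R{\left(-3 \right)} \right)} \right)} \left(-54\right) = \left(-5\right) \left(-54\right) = 270$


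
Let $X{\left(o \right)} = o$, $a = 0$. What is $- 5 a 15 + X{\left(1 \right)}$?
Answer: $1$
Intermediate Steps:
$- 5 a 15 + X{\left(1 \right)} = \left(-5\right) 0 \cdot 15 + 1 = 0 \cdot 15 + 1 = 0 + 1 = 1$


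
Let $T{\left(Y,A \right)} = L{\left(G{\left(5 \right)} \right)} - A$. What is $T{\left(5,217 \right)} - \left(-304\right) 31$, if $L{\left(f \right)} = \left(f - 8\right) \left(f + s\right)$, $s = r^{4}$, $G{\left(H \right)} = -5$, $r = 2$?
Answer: $9064$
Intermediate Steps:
$s = 16$ ($s = 2^{4} = 16$)
$L{\left(f \right)} = \left(-8 + f\right) \left(16 + f\right)$ ($L{\left(f \right)} = \left(f - 8\right) \left(f + 16\right) = \left(-8 + f\right) \left(16 + f\right)$)
$T{\left(Y,A \right)} = -143 - A$ ($T{\left(Y,A \right)} = \left(-128 + \left(-5\right)^{2} + 8 \left(-5\right)\right) - A = \left(-128 + 25 - 40\right) - A = -143 - A$)
$T{\left(5,217 \right)} - \left(-304\right) 31 = \left(-143 - 217\right) - \left(-304\right) 31 = \left(-143 - 217\right) - -9424 = -360 + 9424 = 9064$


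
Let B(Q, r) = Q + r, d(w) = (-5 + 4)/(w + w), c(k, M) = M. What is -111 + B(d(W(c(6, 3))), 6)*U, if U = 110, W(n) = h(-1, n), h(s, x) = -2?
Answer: 1153/2 ≈ 576.50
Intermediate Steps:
W(n) = -2
d(w) = -1/(2*w)
-111 + B(d(W(c(6, 3))), 6)*U = -111 + (-½/(-2) + 6)*110 = -111 + (-½*(-½) + 6)*110 = -111 + (¼ + 6)*110 = -111 + (25/4)*110 = -111 + 1375/2 = 1153/2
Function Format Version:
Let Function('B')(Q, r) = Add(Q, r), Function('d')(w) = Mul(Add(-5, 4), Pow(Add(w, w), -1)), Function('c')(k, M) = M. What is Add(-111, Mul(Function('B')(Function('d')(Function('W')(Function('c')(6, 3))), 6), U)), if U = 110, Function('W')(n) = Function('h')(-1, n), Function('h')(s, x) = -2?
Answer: Rational(1153, 2) ≈ 576.50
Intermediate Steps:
Function('W')(n) = -2
Function('d')(w) = Mul(Rational(-1, 2), Pow(w, -1)) (Function('d')(w) = Mul(-1, Pow(Mul(2, w), -1)) = Mul(-1, Mul(Rational(1, 2), Pow(w, -1))) = Mul(Rational(-1, 2), Pow(w, -1)))
Add(-111, Mul(Function('B')(Function('d')(Function('W')(Function('c')(6, 3))), 6), U)) = Add(-111, Mul(Add(Mul(Rational(-1, 2), Pow(-2, -1)), 6), 110)) = Add(-111, Mul(Add(Mul(Rational(-1, 2), Rational(-1, 2)), 6), 110)) = Add(-111, Mul(Add(Rational(1, 4), 6), 110)) = Add(-111, Mul(Rational(25, 4), 110)) = Add(-111, Rational(1375, 2)) = Rational(1153, 2)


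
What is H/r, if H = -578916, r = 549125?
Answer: -578916/549125 ≈ -1.0543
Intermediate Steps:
H/r = -578916/549125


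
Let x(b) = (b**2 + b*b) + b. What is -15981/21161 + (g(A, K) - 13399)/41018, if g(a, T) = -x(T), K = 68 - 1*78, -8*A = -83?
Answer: -134723641/123997414 ≈ -1.0865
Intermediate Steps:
x(b) = b + 2*b**2 (x(b) = (b**2 + b**2) + b = 2*b**2 + b = b + 2*b**2)
A = 83/8 (A = -1/8*(-83) = 83/8 ≈ 10.375)
K = -10 (K = 68 - 78 = -10)
g(a, T) = -T*(1 + 2*T)
-15981/21161 + (g(A, K) - 13399)/41018 = -15981/21161 + (-1*(-10)*(1 + 2*(-10)) - 13399)/41018 = -15981*1/21161 + (-1*(-10)*(1 - 20) - 13399)*(1/41018) = -2283/3023 + (-1*(-10)*(-19) - 13399)*(1/41018) = -2283/3023 + (-190 - 13399)*(1/41018) = -2283/3023 - 13589*1/41018 = -2283/3023 - 13589/41018 = -134723641/123997414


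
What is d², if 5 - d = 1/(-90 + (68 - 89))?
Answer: 309136/12321 ≈ 25.090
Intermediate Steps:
d = 556/111 (d = 5 - 1/(-90 + (68 - 89)) = 5 - 1/(-90 - 21) = 5 - 1/(-111) = 5 - 1*(-1/111) = 5 + 1/111 = 556/111 ≈ 5.0090)
d² = (556/111)² = 309136/12321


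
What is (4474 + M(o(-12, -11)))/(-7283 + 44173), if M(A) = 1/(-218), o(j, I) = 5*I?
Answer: 139333/1148860 ≈ 0.12128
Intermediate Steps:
M(A) = -1/218
(4474 + M(o(-12, -11)))/(-7283 + 44173) = (4474 - 1/218)/(-7283 + 44173) = (975331/218)/36890 = (975331/218)*(1/36890) = 139333/1148860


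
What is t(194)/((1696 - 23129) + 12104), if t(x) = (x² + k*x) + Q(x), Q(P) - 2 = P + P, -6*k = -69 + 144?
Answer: -35601/9329 ≈ -3.8162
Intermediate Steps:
k = -25/2 (k = -(-69 + 144)/6 = -⅙*75 = -25/2 ≈ -12.500)
Q(P) = 2 + 2*P (Q(P) = 2 + (P + P) = 2 + 2*P)
t(x) = 2 + x² - 21*x/2 (t(x) = (x² - 25*x/2) + (2 + 2*x) = 2 + x² - 21*x/2)
t(194)/((1696 - 23129) + 12104) = (2 + 194² - 21/2*194)/((1696 - 23129) + 12104) = (2 + 37636 - 2037)/(-21433 + 12104) = 35601/(-9329) = 35601*(-1/9329) = -35601/9329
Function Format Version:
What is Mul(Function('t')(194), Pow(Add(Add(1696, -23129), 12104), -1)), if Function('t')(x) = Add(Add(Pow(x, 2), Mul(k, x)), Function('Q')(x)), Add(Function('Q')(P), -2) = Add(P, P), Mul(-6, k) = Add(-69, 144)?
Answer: Rational(-35601, 9329) ≈ -3.8162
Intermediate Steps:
k = Rational(-25, 2) (k = Mul(Rational(-1, 6), Add(-69, 144)) = Mul(Rational(-1, 6), 75) = Rational(-25, 2) ≈ -12.500)
Function('Q')(P) = Add(2, Mul(2, P)) (Function('Q')(P) = Add(2, Add(P, P)) = Add(2, Mul(2, P)))
Function('t')(x) = Add(2, Pow(x, 2), Mul(Rational(-21, 2), x)) (Function('t')(x) = Add(Add(Pow(x, 2), Mul(Rational(-25, 2), x)), Add(2, Mul(2, x))) = Add(2, Pow(x, 2), Mul(Rational(-21, 2), x)))
Mul(Function('t')(194), Pow(Add(Add(1696, -23129), 12104), -1)) = Mul(Add(2, Pow(194, 2), Mul(Rational(-21, 2), 194)), Pow(Add(Add(1696, -23129), 12104), -1)) = Mul(Add(2, 37636, -2037), Pow(Add(-21433, 12104), -1)) = Mul(35601, Pow(-9329, -1)) = Mul(35601, Rational(-1, 9329)) = Rational(-35601, 9329)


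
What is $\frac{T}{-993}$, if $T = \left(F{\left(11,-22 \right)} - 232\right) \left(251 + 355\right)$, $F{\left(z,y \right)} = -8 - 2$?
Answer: $\frac{48884}{331} \approx 147.69$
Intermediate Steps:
$F{\left(z,y \right)} = -10$ ($F{\left(z,y \right)} = -8 - 2 = -10$)
$T = -146652$ ($T = \left(-10 - 232\right) \left(251 + 355\right) = \left(-242\right) 606 = -146652$)
$\frac{T}{-993} = - \frac{146652}{-993} = \left(-146652\right) \left(- \frac{1}{993}\right) = \frac{48884}{331}$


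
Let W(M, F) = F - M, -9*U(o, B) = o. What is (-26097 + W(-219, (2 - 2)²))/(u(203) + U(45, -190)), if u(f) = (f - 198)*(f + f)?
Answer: -8626/675 ≈ -12.779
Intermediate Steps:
U(o, B) = -o/9
u(f) = 2*f*(-198 + f) (u(f) = (-198 + f)*(2*f) = 2*f*(-198 + f))
(-26097 + W(-219, (2 - 2)²))/(u(203) + U(45, -190)) = (-26097 + ((2 - 2)² - 1*(-219)))/(2*203*(-198 + 203) - ⅑*45) = (-26097 + (0² + 219))/(2*203*5 - 5) = (-26097 + (0 + 219))/(2030 - 5) = (-26097 + 219)/2025 = -25878*1/2025 = -8626/675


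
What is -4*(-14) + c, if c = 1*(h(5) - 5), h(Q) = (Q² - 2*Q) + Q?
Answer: 71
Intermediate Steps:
h(Q) = Q² - Q
c = 15 (c = 1*(5*(-1 + 5) - 5) = 1*(5*4 - 5) = 1*(20 - 5) = 1*15 = 15)
-4*(-14) + c = -4*(-14) + 15 = 56 + 15 = 71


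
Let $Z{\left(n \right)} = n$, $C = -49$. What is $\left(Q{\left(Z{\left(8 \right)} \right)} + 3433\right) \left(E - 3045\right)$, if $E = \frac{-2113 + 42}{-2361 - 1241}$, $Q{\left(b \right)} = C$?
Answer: $- \frac{18554504148}{1801} \approx -1.0302 \cdot 10^{7}$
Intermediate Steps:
$Q{\left(b \right)} = -49$
$E = \frac{2071}{3602}$ ($E = - \frac{2071}{-3602} = \left(-2071\right) \left(- \frac{1}{3602}\right) = \frac{2071}{3602} \approx 0.57496$)
$\left(Q{\left(Z{\left(8 \right)} \right)} + 3433\right) \left(E - 3045\right) = \left(-49 + 3433\right) \left(\frac{2071}{3602} - 3045\right) = 3384 \left(- \frac{10966019}{3602}\right) = - \frac{18554504148}{1801}$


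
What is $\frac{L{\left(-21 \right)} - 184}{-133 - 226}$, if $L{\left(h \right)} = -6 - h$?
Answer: $\frac{169}{359} \approx 0.47075$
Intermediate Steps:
$\frac{L{\left(-21 \right)} - 184}{-133 - 226} = \frac{\left(-6 - -21\right) - 184}{-133 - 226} = \frac{\left(-6 + 21\right) - 184}{-359} = \left(15 - 184\right) \left(- \frac{1}{359}\right) = \left(-169\right) \left(- \frac{1}{359}\right) = \frac{169}{359}$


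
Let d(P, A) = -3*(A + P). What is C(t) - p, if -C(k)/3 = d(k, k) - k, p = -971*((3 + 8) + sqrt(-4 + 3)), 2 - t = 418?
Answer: 1945 + 971*I ≈ 1945.0 + 971.0*I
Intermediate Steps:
d(P, A) = -3*A - 3*P
t = -416 (t = 2 - 1*418 = 2 - 418 = -416)
p = -10681 - 971*I (p = -971*(11 + sqrt(-1)) = -971*(11 + I) = -10681 - 971*I ≈ -10681.0 - 971.0*I)
C(k) = 21*k (C(k) = -3*((-3*k - 3*k) - k) = -3*(-6*k - k) = -(-21)*k = 21*k)
C(t) - p = 21*(-416) - (-10681 - 971*I) = -8736 + (10681 + 971*I) = 1945 + 971*I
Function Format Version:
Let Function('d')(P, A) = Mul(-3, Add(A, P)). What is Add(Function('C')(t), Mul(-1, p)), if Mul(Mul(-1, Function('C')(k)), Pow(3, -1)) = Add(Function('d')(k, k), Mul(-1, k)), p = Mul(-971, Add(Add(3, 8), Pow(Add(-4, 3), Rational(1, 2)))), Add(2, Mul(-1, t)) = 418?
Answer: Add(1945, Mul(971, I)) ≈ Add(1945.0, Mul(971.00, I))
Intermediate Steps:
Function('d')(P, A) = Add(Mul(-3, A), Mul(-3, P))
t = -416 (t = Add(2, Mul(-1, 418)) = Add(2, -418) = -416)
p = Add(-10681, Mul(-971, I)) (p = Mul(-971, Add(11, Pow(-1, Rational(1, 2)))) = Mul(-971, Add(11, I)) = Add(-10681, Mul(-971, I)) ≈ Add(-10681., Mul(-971.00, I)))
Function('C')(k) = Mul(21, k) (Function('C')(k) = Mul(-3, Add(Add(Mul(-3, k), Mul(-3, k)), Mul(-1, k))) = Mul(-3, Add(Mul(-6, k), Mul(-1, k))) = Mul(-3, Mul(-7, k)) = Mul(21, k))
Add(Function('C')(t), Mul(-1, p)) = Add(Mul(21, -416), Mul(-1, Add(-10681, Mul(-971, I)))) = Add(-8736, Add(10681, Mul(971, I))) = Add(1945, Mul(971, I))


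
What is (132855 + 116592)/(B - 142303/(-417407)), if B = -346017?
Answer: -104120923929/144429775616 ≈ -0.72091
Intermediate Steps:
(132855 + 116592)/(B - 142303/(-417407)) = (132855 + 116592)/(-346017 - 142303/(-417407)) = 249447/(-346017 - 142303*(-1/417407)) = 249447/(-346017 + 142303/417407) = 249447/(-144429775616/417407) = 249447*(-417407/144429775616) = -104120923929/144429775616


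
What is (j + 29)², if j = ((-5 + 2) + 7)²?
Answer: 2025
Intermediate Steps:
j = 16 (j = (-3 + 7)² = 4² = 16)
(j + 29)² = (16 + 29)² = 45² = 2025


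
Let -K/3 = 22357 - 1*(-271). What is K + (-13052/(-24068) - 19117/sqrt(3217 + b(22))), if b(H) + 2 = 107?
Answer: -408454765/6017 - 19117*sqrt(3322)/3322 ≈ -68215.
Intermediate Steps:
K = -67884 (K = -3*(22357 - 1*(-271)) = -3*(22357 + 271) = -3*22628 = -67884)
b(H) = 105 (b(H) = -2 + 107 = 105)
K + (-13052/(-24068) - 19117/sqrt(3217 + b(22))) = -67884 + (-13052/(-24068) - 19117/sqrt(3217 + 105)) = -67884 + (-13052*(-1/24068) - 19117*sqrt(3322)/3322) = -67884 + (3263/6017 - 19117*sqrt(3322)/3322) = -408454765/6017 - 19117*sqrt(3322)/3322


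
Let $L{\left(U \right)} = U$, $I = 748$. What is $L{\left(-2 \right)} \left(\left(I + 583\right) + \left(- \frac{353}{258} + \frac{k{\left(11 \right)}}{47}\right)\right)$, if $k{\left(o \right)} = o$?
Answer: $- \frac{16125953}{6063} \approx -2659.7$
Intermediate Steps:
$L{\left(-2 \right)} \left(\left(I + 583\right) + \left(- \frac{353}{258} + \frac{k{\left(11 \right)}}{47}\right)\right) = - 2 \left(\left(748 + 583\right) + \left(- \frac{353}{258} + \frac{11}{47}\right)\right) = - 2 \left(1331 + \left(\left(-353\right) \frac{1}{258} + 11 \cdot \frac{1}{47}\right)\right) = - 2 \left(1331 + \left(- \frac{353}{258} + \frac{11}{47}\right)\right) = - 2 \left(1331 - \frac{13753}{12126}\right) = \left(-2\right) \frac{16125953}{12126} = - \frac{16125953}{6063}$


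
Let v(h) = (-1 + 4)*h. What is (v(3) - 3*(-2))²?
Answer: 225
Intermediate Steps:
v(h) = 3*h
(v(3) - 3*(-2))² = (3*3 - 3*(-2))² = (9 + 6)² = 15² = 225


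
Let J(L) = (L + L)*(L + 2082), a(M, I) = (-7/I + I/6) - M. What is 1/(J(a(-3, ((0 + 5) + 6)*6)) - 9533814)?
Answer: -2178/20637799199 ≈ -1.0553e-7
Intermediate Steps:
a(M, I) = -M - 7/I + I/6 (a(M, I) = (-7/I + I*(1/6)) - M = (-7/I + I/6) - M = -M - 7/I + I/6)
J(L) = 2*L*(2082 + L) (J(L) = (2*L)*(2082 + L) = 2*L*(2082 + L))
1/(J(a(-3, ((0 + 5) + 6)*6)) - 9533814) = 1/(2*(-1*(-3) - 7*1/(6*((0 + 5) + 6)) + (((0 + 5) + 6)*6)/6)*(2082 + (-1*(-3) - 7*1/(6*((0 + 5) + 6)) + (((0 + 5) + 6)*6)/6)) - 9533814) = 1/(2*(3 - 7*1/(6*(5 + 6)) + ((5 + 6)*6)/6)*(2082 + (3 - 7*1/(6*(5 + 6)) + ((5 + 6)*6)/6)) - 9533814) = 1/(2*(3 - 7/(11*6) + (11*6)/6)*(2082 + (3 - 7/(11*6) + (11*6)/6)) - 9533814) = 1/(2*(3 - 7/66 + (1/6)*66)*(2082 + (3 - 7/66 + (1/6)*66)) - 9533814) = 1/(2*(3 - 7*1/66 + 11)*(2082 + (3 - 7*1/66 + 11)) - 9533814) = 1/(2*(3 - 7/66 + 11)*(2082 + (3 - 7/66 + 11)) - 9533814) = 1/(2*(917/66)*(2082 + 917/66) - 9533814) = 1/(2*(917/66)*(138329/66) - 9533814) = 1/(126847693/2178 - 9533814) = 1/(-20637799199/2178) = -2178/20637799199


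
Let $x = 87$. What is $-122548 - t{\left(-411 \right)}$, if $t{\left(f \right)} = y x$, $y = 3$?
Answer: $-122809$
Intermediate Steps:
$t{\left(f \right)} = 261$ ($t{\left(f \right)} = 3 \cdot 87 = 261$)
$-122548 - t{\left(-411 \right)} = -122548 - 261 = -122809$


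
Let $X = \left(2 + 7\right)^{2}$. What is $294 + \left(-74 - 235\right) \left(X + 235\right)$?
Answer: $-97350$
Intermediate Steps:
$X = 81$ ($X = 9^{2} = 81$)
$294 + \left(-74 - 235\right) \left(X + 235\right) = 294 + \left(-74 - 235\right) \left(81 + 235\right) = 294 - 97644 = -97350$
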